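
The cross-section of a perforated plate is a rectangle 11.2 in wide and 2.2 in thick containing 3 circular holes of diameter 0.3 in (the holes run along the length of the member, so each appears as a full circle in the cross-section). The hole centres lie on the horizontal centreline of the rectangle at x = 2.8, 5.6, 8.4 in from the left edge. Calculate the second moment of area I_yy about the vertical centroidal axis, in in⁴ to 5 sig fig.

I_yy ≈ 256.46 in⁴

Split into non-overlapping primitives; take the origin at the lower-left of the bounding box.
Plate: 11.2 × 2.2, A = 24.64 in², x = 5.6 in, Ī = 257.5701 in⁴.
Hole 1 (subtracted): ⌀0.3, A = 0.07068583 in², x = 2.8 in, Ī = 0.0003976078 in⁴.
Hole 2 (subtracted): ⌀0.3, A = 0.07068583 in², x = 5.6 in, Ī = 0.0003976078 in⁴.
Hole 3 (subtracted): ⌀0.3, A = 0.07068583 in², x = 8.4 in, Ī = 0.0003976078 in⁴.
By symmetry the centroid is at mid-width, x̄ = 5.6 in.
Transfer each piece to the vertical centroidal axis using Ī + A·d² with d = x − 5.6:
  plate: d = 0 in → contributes +257.5701 in⁴
  hole 1: d = -2.8 in → contributes −0.5545746 in⁴
  hole 2: d = 0 in → contributes −0.0003976078 in⁴
  hole 3: d = 2.8 in → contributes −0.5545746 in⁴
Total I = 256.4606 in⁴.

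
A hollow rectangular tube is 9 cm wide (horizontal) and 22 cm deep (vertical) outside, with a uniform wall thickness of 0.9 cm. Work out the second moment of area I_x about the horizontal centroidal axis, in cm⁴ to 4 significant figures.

I_x ≈ 3041 cm⁴

Split into non-overlapping primitives; take the origin at the lower-left of the bounding box.
Outer rectangle: 9 × 22, A = 198 cm², y = 11 cm, Ī = 7 986 cm⁴.
Inner void (subtracted): 7.2 × 20.2, A = 145.44 cm², y = 11 cm, Ī = 4945.44 cm⁴.
By symmetry the centroid is at mid-height, ȳ = 11 cm.
All pieces are centred on the horizontal centroidal axis, so I = ΣĪ (holes subtracted) = 3040.56 cm⁴.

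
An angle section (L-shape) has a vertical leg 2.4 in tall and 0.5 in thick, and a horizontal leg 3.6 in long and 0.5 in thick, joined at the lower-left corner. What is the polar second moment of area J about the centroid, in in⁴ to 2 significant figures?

J ≈ 4.7 in⁴

Treat the section as a set of non-overlapping primitives; coordinates are from the bounding-box lower-left.
Vertical leg: 0.5 × 2.4, A = 1.2 in², y = 1.2 in, Ī = 0.576 in⁴.
Horizontal leg (remainder): 3.1 × 0.5, A = 1.55 in², y = 0.25 in, Ī = 0.03229 in⁴.
Centroid: ȳ = ΣA·y / ΣA = 0.6645 in.
Transfer each piece to the centroidal x-axis using Ī + A·d² with d = y − 0.6645:
  vertical leg: d = 0.5355 in → contributes +0.9201 in⁴
  horizontal leg (remainder): d = -0.4145 in → contributes +0.2987 in⁴
Total I = 1.219 in⁴.
For the y-axis: x̄ = 1.265 in.
Repeating about the centroidal y-axis gives I_y = 3.458 in⁴.
Polar second moment: J = I_x + I_y = 4.676 in⁴.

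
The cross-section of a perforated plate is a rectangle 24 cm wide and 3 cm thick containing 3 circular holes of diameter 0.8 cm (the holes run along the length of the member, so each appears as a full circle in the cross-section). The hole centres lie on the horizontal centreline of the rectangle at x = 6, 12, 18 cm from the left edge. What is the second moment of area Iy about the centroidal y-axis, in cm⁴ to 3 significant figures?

Iy ≈ 3420 cm⁴

Break the section into simple shapes (no overlaps), measuring from the bottom-left corner of the bounding box.
Plate: 24 × 3, A = 72 cm², x = 12 cm, Ī = 3 456 cm⁴.
Hole 1 (subtracted): ⌀0.8, A = 0.50265 cm², x = 6 cm, Ī = 0.020106 cm⁴.
Hole 2 (subtracted): ⌀0.8, A = 0.50265 cm², x = 12 cm, Ī = 0.020106 cm⁴.
Hole 3 (subtracted): ⌀0.8, A = 0.50265 cm², x = 18 cm, Ī = 0.020106 cm⁴.
By symmetry the centroid is at mid-width, x̄ = 12 cm.
Transfer each piece to the centroidal y-axis using Ī + A·d² with d = x − 12:
  plate: d = 0 cm → contributes +3 456 cm⁴
  hole 1: d = -6 cm → contributes −18.116 cm⁴
  hole 2: d = 0 cm → contributes −0.020106 cm⁴
  hole 3: d = 6 cm → contributes −18.116 cm⁴
Total I = 3419.7 cm⁴.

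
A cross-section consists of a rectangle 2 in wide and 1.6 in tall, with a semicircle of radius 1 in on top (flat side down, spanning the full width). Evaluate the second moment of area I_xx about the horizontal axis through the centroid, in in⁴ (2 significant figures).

Split into non-overlapping primitives; take the origin at the lower-left of the bounding box.
Rectangular body: 2 × 1.6, A = 3.2 in², y = 0.8 in, Ī = 0.6827 in⁴.
Semicircular cap: semicircle r = 1, A = 1.571 in², y = 2.024 in, Ī = 0.1098 in⁴.
Centroid: ȳ = ΣA·y / ΣA = 1.203 in.
Transfer each piece to the horizontal axis through the centroid using Ī + A·d² with d = y − 1.203:
  rectangular body: d = -0.4031 in → contributes +1.203 in⁴
  semicircular cap: d = 0.8213 in → contributes +1.169 in⁴
Total I = 2.372 in⁴.

I_xx ≈ 2.4 in⁴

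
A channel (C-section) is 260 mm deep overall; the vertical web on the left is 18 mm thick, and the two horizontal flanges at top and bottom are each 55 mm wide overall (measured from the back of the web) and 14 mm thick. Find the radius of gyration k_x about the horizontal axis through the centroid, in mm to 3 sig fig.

Split into non-overlapping primitives; take the origin at the lower-left of the bounding box.
Web: 18 × 260, A = 4 680 mm², y = 130 mm, Ī = 26 364 000 mm⁴.
Top flange (beyond web): 37 × 14, A = 518 mm², y = 253 mm, Ī = 8460.7 mm⁴.
Bottom flange (beyond web): 37 × 14, A = 518 mm², y = 7 mm, Ī = 8460.7 mm⁴.
By symmetry the centroid is at mid-height, ȳ = 130 mm.
Transfer each piece to the horizontal axis through the centroid using Ī + A·d² with d = y − 130:
  web: d = 0 mm → contributes +26 364 000 mm⁴
  top flange (beyond web): d = 123 mm → contributes +7 845 283 mm⁴
  bottom flange (beyond web): d = -123 mm → contributes +7 845 283 mm⁴
Total I = 42 054 565 mm⁴.
Radius of gyration: k = √(I/A) = √(42 054 565 / 5 716) = 85.775 mm.

k_x ≈ 85.8 mm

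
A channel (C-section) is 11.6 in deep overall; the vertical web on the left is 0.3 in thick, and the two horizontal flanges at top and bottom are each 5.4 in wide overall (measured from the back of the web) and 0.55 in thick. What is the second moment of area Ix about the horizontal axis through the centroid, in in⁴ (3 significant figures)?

Ix ≈ 210 in⁴

Split into non-overlapping primitives; take the origin at the lower-left of the bounding box.
Web: 0.3 × 11.6, A = 3.48 in², y = 5.8 in, Ī = 39.022 in⁴.
Top flange (beyond web): 5.1 × 0.55, A = 2.805 in², y = 11.325 in, Ī = 0.070709 in⁴.
Bottom flange (beyond web): 5.1 × 0.55, A = 2.805 in², y = 0.275 in, Ī = 0.070709 in⁴.
By symmetry the centroid is at mid-height, ȳ = 5.8 in.
Transfer each piece to the horizontal axis through the centroid using Ī + A·d² with d = y − 5.8:
  web: d = 0 in → contributes +39.022 in⁴
  top flange (beyond web): d = 5.525 in → contributes +85.695 in⁴
  bottom flange (beyond web): d = -5.525 in → contributes +85.695 in⁴
Total I = 210.41 in⁴.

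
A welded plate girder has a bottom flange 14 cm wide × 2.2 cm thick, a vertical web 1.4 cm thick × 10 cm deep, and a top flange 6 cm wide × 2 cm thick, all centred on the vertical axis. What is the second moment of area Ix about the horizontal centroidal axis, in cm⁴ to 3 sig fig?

Ix ≈ 1470 cm⁴

Split into non-overlapping primitives; take the origin at the lower-left of the bounding box.
Bottom plate: 14 × 2.2, A = 30.8 cm², y = 1.1 cm, Ī = 12.423 cm⁴.
Web plate: 1.4 × 10, A = 14 cm², y = 7.2 cm, Ī = 116.67 cm⁴.
Top plate: 6 × 2, A = 12 cm², y = 13.2 cm, Ī = 4 cm⁴.
Centroid: ȳ = ΣA·y / ΣA = 5.1599 cm.
Transfer each piece to the horizontal centroidal axis using Ī + A·d² with d = y − 5.1599:
  bottom plate: d = -4.0599 cm → contributes +520.08 cm⁴
  web plate: d = 2.0401 cm → contributes +174.94 cm⁴
  top plate: d = 8.0401 cm → contributes +779.73 cm⁴
Total I = 1474.7 cm⁴.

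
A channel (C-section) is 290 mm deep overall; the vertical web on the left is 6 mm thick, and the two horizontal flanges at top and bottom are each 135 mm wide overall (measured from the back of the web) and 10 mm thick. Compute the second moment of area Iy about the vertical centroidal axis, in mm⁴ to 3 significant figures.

Iy ≈ 8.32 × 10⁶ mm⁴

Break the section into simple shapes (no overlaps), measuring from the bottom-left corner of the bounding box.
Web: 6 × 290, A = 1 740 mm², x = 3 mm, Ī = 5 220 mm⁴.
Top flange (beyond web): 129 × 10, A = 1 290 mm², x = 70.5 mm, Ī = 1 788 908 mm⁴.
Bottom flange (beyond web): 129 × 10, A = 1 290 mm², x = 70.5 mm, Ī = 1 788 908 mm⁴.
Centroid: x̄ = ΣA·x / ΣA = 43.313 mm.
Transfer each piece to the vertical centroidal axis using Ī + A·d² with d = x − 43.313:
  web: d = -40.313 mm → contributes +2 832 890 mm⁴
  top flange (beyond web): d = 27.188 mm → contributes +2 742 424 mm⁴
  bottom flange (beyond web): d = 27.188 mm → contributes +2 742 424 mm⁴
Total I = 8 317 738 mm⁴.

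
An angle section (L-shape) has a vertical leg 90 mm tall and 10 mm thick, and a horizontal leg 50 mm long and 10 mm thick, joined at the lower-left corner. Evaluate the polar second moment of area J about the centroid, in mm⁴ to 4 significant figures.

J ≈ 1.288 × 10⁶ mm⁴

Treat the section as a set of non-overlapping primitives; coordinates are from the bounding-box lower-left.
Vertical leg: 10 × 90, A = 900 mm², y = 45 mm, Ī = 607 500 mm⁴.
Horizontal leg (remainder): 40 × 10, A = 400 mm², y = 5 mm, Ī = 3333.33 mm⁴.
Centroid: ȳ = ΣA·y / ΣA = 32.6923 mm.
Transfer each piece to the centroidal x-axis using Ī + A·d² with d = y − 32.6923:
  vertical leg: d = 12.3077 mm → contributes +743 831 mm⁴
  horizontal leg (remainder): d = -27.6923 mm → contributes +310 079 mm⁴
Total I = 1 053 910 mm⁴.
For the y-axis: x̄ = 12.6923 mm.
Repeating about the centroidal y-axis gives I_y = 233 910 mm⁴.
Polar second moment: J = I_x + I_y = 1 287 821 mm⁴.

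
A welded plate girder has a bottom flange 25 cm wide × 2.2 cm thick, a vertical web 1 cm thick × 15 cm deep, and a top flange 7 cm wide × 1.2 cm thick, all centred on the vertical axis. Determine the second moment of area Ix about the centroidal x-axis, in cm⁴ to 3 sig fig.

Ix ≈ 2830 cm⁴

Split into non-overlapping primitives; take the origin at the lower-left of the bounding box.
Bottom plate: 25 × 2.2, A = 55 cm², y = 1.1 cm, Ī = 22.183 cm⁴.
Web plate: 1 × 15, A = 15 cm², y = 9.7 cm, Ī = 281.25 cm⁴.
Top plate: 7 × 1.2, A = 8.4 cm², y = 17.8 cm, Ī = 1.008 cm⁴.
Centroid: ȳ = ΣA·y / ΣA = 4.5347 cm.
Transfer each piece to the centroidal x-axis using Ī + A·d² with d = y − 4.5347:
  bottom plate: d = -3.4347 cm → contributes +671.03 cm⁴
  web plate: d = 5.1653 cm → contributes +681.46 cm⁴
  top plate: d = 13.265 cm → contributes +1479.1 cm⁴
Total I = 2831.6 cm⁴.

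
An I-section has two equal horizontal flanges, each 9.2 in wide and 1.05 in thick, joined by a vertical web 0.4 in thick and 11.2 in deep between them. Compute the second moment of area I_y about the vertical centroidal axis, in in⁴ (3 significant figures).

I_y ≈ 136 in⁴

Treat the section as a set of non-overlapping primitives; coordinates are from the bounding-box lower-left.
Bottom flange: 9.2 × 1.05, A = 9.66 in², x = 4.6 in, Ī = 68.135 in⁴.
Web: 0.4 × 11.2, A = 4.48 in², x = 4.6 in, Ī = 0.059733 in⁴.
Top flange: 9.2 × 1.05, A = 9.66 in², x = 4.6 in, Ī = 68.135 in⁴.
By symmetry the centroid is at mid-width, x̄ = 4.6 in.
All pieces are centred on the vertical centroidal axis, so I = ΣĪ = 136.33 in⁴.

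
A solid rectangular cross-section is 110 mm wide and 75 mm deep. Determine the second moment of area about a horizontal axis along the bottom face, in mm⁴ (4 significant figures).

The section: 110 × 75, A = 8 250 mm², y = 37.5 mm, Ī = 3 867 188 mm⁴.
Transfer it to the base of the section using Ī + A·d² with d = y − 0:
  the section: d = 37.5 mm → contributes +15 468 750 mm⁴
Total I = 15 468 750 mm⁴.

I_base ≈ 1.547 × 10⁷ mm⁴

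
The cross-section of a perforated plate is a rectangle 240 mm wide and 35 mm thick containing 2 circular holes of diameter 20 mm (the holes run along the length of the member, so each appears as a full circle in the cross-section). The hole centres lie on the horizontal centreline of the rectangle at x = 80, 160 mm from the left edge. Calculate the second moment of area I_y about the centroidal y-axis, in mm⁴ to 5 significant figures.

I_y ≈ 3.9299 × 10⁷ mm⁴

Decompose the section into non-overlapping parts with the origin at the bottom-left of its bounding rectangle.
Plate: 240 × 35, A = 8 400 mm², x = 120 mm, Ī = 40 320 000 mm⁴.
Hole 1 (subtracted): ⌀20, A = 314.1593 mm², x = 80 mm, Ī = 7853.982 mm⁴.
Hole 2 (subtracted): ⌀20, A = 314.1593 mm², x = 160 mm, Ī = 7853.982 mm⁴.
By symmetry the centroid is at mid-width, x̄ = 120 mm.
Transfer each piece to the centroidal y-axis using Ī + A·d² with d = x − 120:
  plate: d = 0 mm → contributes +40 320 000 mm⁴
  hole 1: d = -40 mm → contributes −510508.8 mm⁴
  hole 2: d = 40 mm → contributes −510508.8 mm⁴
Total I = 39 298 982 mm⁴.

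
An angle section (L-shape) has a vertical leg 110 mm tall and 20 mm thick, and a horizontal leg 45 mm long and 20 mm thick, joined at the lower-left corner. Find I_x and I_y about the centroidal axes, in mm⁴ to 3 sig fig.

I_x ≈ 3.06 × 10⁶ mm⁴, I_y ≈ 3.06 × 10⁵ mm⁴

Split into non-overlapping primitives; take the origin at the lower-left of the bounding box.
Vertical leg: 20 × 110, A = 2 200 mm², y = 55 mm, Ī = 2 218 333 mm⁴.
Horizontal leg (remainder): 25 × 20, A = 500 mm², y = 10 mm, Ī = 16 667 mm⁴.
Centroid: ȳ = ΣA·y / ΣA = 46.667 mm.
Transfer each piece to the centroidal x-axis using Ī + A·d² with d = y − 46.667:
  vertical leg: d = 8.3333 mm → contributes +2 371 111 mm⁴
  horizontal leg (remainder): d = -36.667 mm → contributes +688 889 mm⁴
Total I = 3 060 000 mm⁴.
For the y-axis: x̄ = 14.167 mm.
Repeating about the centroidal y-axis gives I_y = 305 625 mm⁴.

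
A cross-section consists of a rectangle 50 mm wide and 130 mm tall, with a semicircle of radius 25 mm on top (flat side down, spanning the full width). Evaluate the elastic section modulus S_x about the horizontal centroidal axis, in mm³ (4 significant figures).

S_x ≈ 1.757 × 10⁵ mm³

Decompose the section into non-overlapping parts with the origin at the bottom-left of its bounding rectangle.
Rectangular body: 50 × 130, A = 6 500 mm², y = 65 mm, Ī = 9 154 167 mm⁴.
Semicircular cap: semicircle r = 25, A = 981.748 mm², y = 140.61 mm, Ī = 42873.8 mm⁴.
Centroid: ȳ = ΣA·y / ΣA = 74.9215 mm.
Transfer each piece to the horizontal centroidal axis using Ī + A·d² with d = y − 74.9215:
  rectangular body: d = -9.92151 mm → contributes +9 794 004 mm⁴
  semicircular cap: d = 65.6888 mm → contributes +4 279 135 mm⁴
Total I = 14 073 139 mm⁴.
Extreme fibre distance c = 80.0785 mm; S = I/c = 175 742 mm³.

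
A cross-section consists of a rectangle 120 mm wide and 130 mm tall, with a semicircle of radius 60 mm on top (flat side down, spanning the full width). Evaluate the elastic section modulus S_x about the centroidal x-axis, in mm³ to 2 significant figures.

S_x ≈ 5.7 × 10⁵ mm³

Decompose the section into non-overlapping parts with the origin at the bottom-left of its bounding rectangle.
Rectangular body: 120 × 130, A = 15 600 mm², y = 65 mm, Ī = 21 970 000 mm⁴.
Semicircular cap: semicircle r = 60, A = 5 655 mm², y = 155.5 mm, Ī = 1 422 450 mm⁴.
Centroid: ȳ = ΣA·y / ΣA = 89.07 mm.
Transfer each piece to the centroidal x-axis using Ī + A·d² with d = y − 89.07:
  rectangular body: d = -24.07 mm → contributes +31 006 739 mm⁴
  semicircular cap: d = 66.4 mm → contributes +26 351 973 mm⁴
Total I = 57 358 712 mm⁴.
Extreme fibre distance c = 100.9 mm; S = I/c = 568 292 mm³.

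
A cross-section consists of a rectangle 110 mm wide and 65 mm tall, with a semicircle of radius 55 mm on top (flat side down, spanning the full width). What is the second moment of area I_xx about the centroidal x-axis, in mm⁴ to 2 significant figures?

I_xx ≈ 1.2 × 10⁷ mm⁴

Split into non-overlapping primitives; take the origin at the lower-left of the bounding box.
Rectangular body: 110 × 65, A = 7 150 mm², y = 32.5 mm, Ī = 2 517 396 mm⁴.
Semicircular cap: semicircle r = 55, A = 4 752 mm², y = 88.34 mm, Ī = 1 004 345 mm⁴.
Centroid: ȳ = ΣA·y / ΣA = 54.79 mm.
Transfer each piece to the centroidal x-axis using Ī + A·d² with d = y − 54.79:
  rectangular body: d = -22.29 mm → contributes +6 071 374 mm⁴
  semicircular cap: d = 33.55 mm → contributes +6 352 150 mm⁴
Total I = 12 423 524 mm⁴.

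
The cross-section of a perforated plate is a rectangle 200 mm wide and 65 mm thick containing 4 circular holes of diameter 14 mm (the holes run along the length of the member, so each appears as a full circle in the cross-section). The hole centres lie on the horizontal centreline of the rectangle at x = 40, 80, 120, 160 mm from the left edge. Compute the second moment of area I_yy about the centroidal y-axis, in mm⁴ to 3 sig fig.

Split into non-overlapping primitives; take the origin at the lower-left of the bounding box.
Plate: 200 × 65, A = 13 000 mm², x = 100 mm, Ī = 43 333 333 mm⁴.
Hole 1 (subtracted): ⌀14, A = 153.94 mm², x = 40 mm, Ī = 1885.7 mm⁴.
Hole 2 (subtracted): ⌀14, A = 153.94 mm², x = 80 mm, Ī = 1885.7 mm⁴.
Hole 3 (subtracted): ⌀14, A = 153.94 mm², x = 120 mm, Ī = 1885.7 mm⁴.
Hole 4 (subtracted): ⌀14, A = 153.94 mm², x = 160 mm, Ī = 1885.7 mm⁴.
By symmetry the centroid is at mid-width, x̄ = 100 mm.
Transfer each piece to the centroidal y-axis using Ī + A·d² with d = x − 100:
  plate: d = 0 mm → contributes +43 333 333 mm⁴
  hole 1: d = -60 mm → contributes −556 063 mm⁴
  hole 2: d = -20 mm → contributes −63 461 mm⁴
  hole 3: d = 20 mm → contributes −63 461 mm⁴
  hole 4: d = 60 mm → contributes −556 063 mm⁴
Total I = 42 094 286 mm⁴.

I_yy ≈ 4.21 × 10⁷ mm⁴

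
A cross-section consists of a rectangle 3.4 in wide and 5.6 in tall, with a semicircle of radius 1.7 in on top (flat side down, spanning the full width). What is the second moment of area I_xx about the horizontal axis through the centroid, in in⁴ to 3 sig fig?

Decompose the section into non-overlapping parts with the origin at the bottom-left of its bounding rectangle.
Rectangular body: 3.4 × 5.6, A = 19.04 in², y = 2.8 in, Ī = 49.758 in⁴.
Semicircular cap: semicircle r = 1.7, A = 4.5396 in², y = 6.3215 in, Ī = 0.9167 in⁴.
Centroid: ȳ = ΣA·y / ΣA = 3.478 in.
Transfer each piece to the horizontal axis through the centroid using Ī + A·d² with d = y − 3.478:
  rectangular body: d = -0.67797 in → contributes +58.509 in⁴
  semicircular cap: d = 2.8435 in → contributes +37.622 in⁴
Total I = 96.132 in⁴.

I_xx ≈ 96.1 in⁴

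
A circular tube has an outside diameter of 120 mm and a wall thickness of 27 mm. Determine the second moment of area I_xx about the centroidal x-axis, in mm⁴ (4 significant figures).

I_xx ≈ 9.247 × 10⁶ mm⁴

Break the section into simple shapes (no overlaps), measuring from the bottom-left corner of the bounding box.
Outer circle: ⌀120, A = 11309.7 mm², y = 60 mm, Ī = 10 178 760 mm⁴.
Bore (subtracted): ⌀66, A = 3421.19 mm², y = 60 mm, Ī = 931 420 mm⁴.
By symmetry the centroid is at mid-height, ȳ = 60 mm.
All pieces are centred on the centroidal x-axis, so I = ΣĪ (holes subtracted) = 9 247 340 mm⁴.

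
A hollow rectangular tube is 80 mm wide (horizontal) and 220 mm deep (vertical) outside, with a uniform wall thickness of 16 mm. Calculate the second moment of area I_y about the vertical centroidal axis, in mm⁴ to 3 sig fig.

I_y ≈ 7.65 × 10⁶ mm⁴

Decompose the section into non-overlapping parts with the origin at the bottom-left of its bounding rectangle.
Outer rectangle: 80 × 220, A = 17 600 mm², x = 40 mm, Ī = 9 386 667 mm⁴.
Inner void (subtracted): 48 × 188, A = 9 024 mm², x = 40 mm, Ī = 1 732 608 mm⁴.
By symmetry the centroid is at mid-width, x̄ = 40 mm.
All pieces are centred on the vertical centroidal axis, so I = ΣĪ (holes subtracted) = 7 654 059 mm⁴.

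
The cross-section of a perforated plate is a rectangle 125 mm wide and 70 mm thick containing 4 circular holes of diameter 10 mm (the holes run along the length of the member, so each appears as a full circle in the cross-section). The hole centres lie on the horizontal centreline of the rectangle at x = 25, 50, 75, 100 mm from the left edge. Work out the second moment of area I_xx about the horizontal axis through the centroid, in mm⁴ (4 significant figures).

I_xx ≈ 3.571 × 10⁶ mm⁴

Treat the section as a set of non-overlapping primitives; coordinates are from the bounding-box lower-left.
Plate: 125 × 70, A = 8 750 mm², y = 35 mm, Ī = 3 572 917 mm⁴.
Hole 1 (subtracted): ⌀10, A = 78.5398 mm², y = 35 mm, Ī = 490.874 mm⁴.
Hole 2 (subtracted): ⌀10, A = 78.5398 mm², y = 35 mm, Ī = 490.874 mm⁴.
Hole 3 (subtracted): ⌀10, A = 78.5398 mm², y = 35 mm, Ī = 490.874 mm⁴.
Hole 4 (subtracted): ⌀10, A = 78.5398 mm², y = 35 mm, Ī = 490.874 mm⁴.
By symmetry the centroid is at mid-height, ȳ = 35 mm.
All pieces are centred on the horizontal axis through the centroid, so I = ΣĪ (holes subtracted) = 3 570 953 mm⁴.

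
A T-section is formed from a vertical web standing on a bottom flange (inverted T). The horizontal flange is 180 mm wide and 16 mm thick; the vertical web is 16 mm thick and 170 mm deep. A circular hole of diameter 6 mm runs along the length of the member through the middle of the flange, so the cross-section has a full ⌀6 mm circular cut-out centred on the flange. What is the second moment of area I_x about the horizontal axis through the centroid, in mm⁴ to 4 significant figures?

I_x ≈ 1.865 × 10⁷ mm⁴

Decompose the section into non-overlapping parts with the origin at the bottom-left of its bounding rectangle.
Flange: 180 × 16, A = 2 880 mm², y = 8 mm, Ī = 61 440 mm⁴.
Web: 16 × 170, A = 2 720 mm², y = 101 mm, Ī = 6 550 667 mm⁴.
Hole (subtracted): ⌀6, A = 28.2743 mm², y = 8 mm, Ī = 63.6173 mm⁴.
Centroid: ȳ = ΣA·y / ΣA = 53.4007 mm.
Transfer each piece to the horizontal axis through the centroid using Ī + A·d² with d = y − 53.4007:
  flange: d = -45.4007 mm → contributes +5 997 752 mm⁴
  web: d = 47.5993 mm → contributes +12 713 364 mm⁴
  hole: d = -45.4007 mm → contributes −58343.2 mm⁴
Total I = 18 652 773 mm⁴.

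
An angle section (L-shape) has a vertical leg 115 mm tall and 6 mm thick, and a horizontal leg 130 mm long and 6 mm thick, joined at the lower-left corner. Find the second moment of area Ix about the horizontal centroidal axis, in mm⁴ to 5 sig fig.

Ix ≈ 1.8260 × 10⁶ mm⁴

Treat the section as a set of non-overlapping primitives; coordinates are from the bounding-box lower-left.
Vertical leg: 6 × 115, A = 690 mm², y = 57.5 mm, Ī = 760437.5 mm⁴.
Horizontal leg (remainder): 124 × 6, A = 744 mm², y = 3 mm, Ī = 2 232 mm⁴.
Centroid: ȳ = ΣA·y / ΣA = 29.22385 mm.
Transfer each piece to the horizontal centroidal axis using Ī + A·d² with d = y − 29.22385:
  vertical leg: d = 28.27615 mm → contributes +1 312 121 mm⁴
  horizontal leg (remainder): d = -26.22385 mm → contributes +513873.6 mm⁴
Total I = 1 825 994 mm⁴.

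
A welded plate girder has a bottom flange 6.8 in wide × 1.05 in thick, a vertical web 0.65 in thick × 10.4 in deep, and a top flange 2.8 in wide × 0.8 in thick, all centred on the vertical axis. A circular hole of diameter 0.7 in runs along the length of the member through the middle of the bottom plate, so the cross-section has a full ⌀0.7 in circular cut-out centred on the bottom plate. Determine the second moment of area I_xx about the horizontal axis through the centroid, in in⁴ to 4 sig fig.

I_xx ≈ 310.0 in⁴

Break the section into simple shapes (no overlaps), measuring from the bottom-left corner of the bounding box.
Bottom plate: 6.8 × 1.05, A = 7.14 in², y = 0.525 in, Ī = 0.655988 in⁴.
Web plate: 0.65 × 10.4, A = 6.76 in², y = 6.25 in, Ī = 60.9301 in⁴.
Top plate: 2.8 × 0.8, A = 2.24 in², y = 11.85 in, Ī = 0.119467 in⁴.
Hole (subtracted): ⌀0.7, A = 0.384845 in², y = 0.525 in, Ī = 0.0117859 in⁴.
Centroid: ȳ = ΣA·y / ΣA = 4.59154 in.
Transfer each piece to the horizontal axis through the centroid using Ī + A·d² with d = y − 4.59154:
  bottom plate: d = -4.06654 in → contributes +118.728 in⁴
  web plate: d = 1.65846 in → contributes +79.5234 in⁴
  top plate: d = 7.25846 in → contributes +118.134 in⁴
  hole: d = -4.06654 in → contributes −6.37588 in⁴
Total I = 310.01 in⁴.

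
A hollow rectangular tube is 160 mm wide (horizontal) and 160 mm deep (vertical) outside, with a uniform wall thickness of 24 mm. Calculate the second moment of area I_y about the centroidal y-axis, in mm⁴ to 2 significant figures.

Break the section into simple shapes (no overlaps), measuring from the bottom-left corner of the bounding box.
Outer rectangle: 160 × 160, A = 25 600 mm², x = 80 mm, Ī = 54 613 333 mm⁴.
Inner void (subtracted): 112 × 112, A = 12 544 mm², x = 80 mm, Ī = 13 112 661 mm⁴.
By symmetry the centroid is at mid-width, x̄ = 80 mm.
All pieces are centred on the centroidal y-axis, so I = ΣĪ (holes subtracted) = 41 500 672 mm⁴.

I_y ≈ 4.2 × 10⁷ mm⁴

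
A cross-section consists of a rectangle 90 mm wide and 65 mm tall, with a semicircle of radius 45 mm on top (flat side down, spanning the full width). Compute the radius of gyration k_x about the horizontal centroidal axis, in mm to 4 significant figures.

Split into non-overlapping primitives; take the origin at the lower-left of the bounding box.
Rectangular body: 90 × 65, A = 5 850 mm², y = 32.5 mm, Ī = 2 059 688 mm⁴.
Semicircular cap: semicircle r = 45, A = 3180.86 mm², y = 84.0986 mm, Ī = 450 072 mm⁴.
Centroid: ȳ = ΣA·y / ΣA = 50.6741 mm.
Transfer each piece to the horizontal centroidal axis using Ī + A·d² with d = y − 50.6741:
  rectangular body: d = -18.1741 mm → contributes +3 991 936 mm⁴
  semicircular cap: d = 33.4245 mm → contributes +4 003 716 mm⁴
Total I = 7 995 652 mm⁴.
Radius of gyration: k = √(I/A) = √(7 995 652 / 9030.86) = 29.7552 mm.

k_x ≈ 29.76 mm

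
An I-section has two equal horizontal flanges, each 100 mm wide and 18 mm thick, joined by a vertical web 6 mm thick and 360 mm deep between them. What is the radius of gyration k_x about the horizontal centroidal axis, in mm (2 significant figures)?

k_x ≈ 160 mm

Split into non-overlapping primitives; take the origin at the lower-left of the bounding box.
Bottom flange: 100 × 18, A = 1 800 mm², y = 9 mm, Ī = 48 600 mm⁴.
Web: 6 × 360, A = 2 160 mm², y = 198 mm, Ī = 23 328 000 mm⁴.
Top flange: 100 × 18, A = 1 800 mm², y = 387 mm, Ī = 48 600 mm⁴.
By symmetry the centroid is at mid-height, ȳ = 198 mm.
Transfer each piece to the horizontal centroidal axis using Ī + A·d² with d = y − 198:
  bottom flange: d = -189 mm → contributes +64 346 400 mm⁴
  web: d = 0 mm → contributes +23 328 000 mm⁴
  top flange: d = 189 mm → contributes +64 346 400 mm⁴
Total I = 152 020 800 mm⁴.
Radius of gyration: k = √(I/A) = √(152 020 800 / 5 760) = 162.5 mm.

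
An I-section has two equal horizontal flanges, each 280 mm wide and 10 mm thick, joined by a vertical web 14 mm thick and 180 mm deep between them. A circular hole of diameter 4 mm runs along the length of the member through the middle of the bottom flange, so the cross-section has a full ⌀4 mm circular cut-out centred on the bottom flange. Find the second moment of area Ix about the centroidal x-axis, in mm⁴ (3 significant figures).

Ix ≈ 5.73 × 10⁷ mm⁴

Break the section into simple shapes (no overlaps), measuring from the bottom-left corner of the bounding box.
Bottom flange: 280 × 10, A = 2 800 mm², y = 5 mm, Ī = 23 333 mm⁴.
Web: 14 × 180, A = 2 520 mm², y = 100 mm, Ī = 6 804 000 mm⁴.
Top flange: 280 × 10, A = 2 800 mm², y = 195 mm, Ī = 23 333 mm⁴.
Hole (subtracted): ⌀4, A = 12.566 mm², y = 5 mm, Ī = 12.566 mm⁴.
Centroid: ȳ = ΣA·y / ΣA = 100.15 mm.
Transfer each piece to the centroidal x-axis using Ī + A·d² with d = y − 100.15:
  bottom flange: d = -95.147 mm → contributes +25 371 730 mm⁴
  web: d = -0.14725 mm → contributes +6 804 055 mm⁴
  top flange: d = 94.853 mm → contributes +25 215 058 mm⁴
  hole: d = -95.147 mm → contributes −113 776 mm⁴
Total I = 57 277 067 mm⁴.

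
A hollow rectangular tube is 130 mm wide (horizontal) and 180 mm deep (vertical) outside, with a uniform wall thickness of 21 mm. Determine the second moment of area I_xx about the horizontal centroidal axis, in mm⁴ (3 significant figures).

Decompose the section into non-overlapping parts with the origin at the bottom-left of its bounding rectangle.
Outer rectangle: 130 × 180, A = 23 400 mm², y = 90 mm, Ī = 63 180 000 mm⁴.
Inner void (subtracted): 88 × 138, A = 12 144 mm², y = 90 mm, Ī = 19 272 528 mm⁴.
By symmetry the centroid is at mid-height, ȳ = 90 mm.
All pieces are centred on the horizontal centroidal axis, so I = ΣĪ (holes subtracted) = 43 907 472 mm⁴.

I_xx ≈ 4.39 × 10⁷ mm⁴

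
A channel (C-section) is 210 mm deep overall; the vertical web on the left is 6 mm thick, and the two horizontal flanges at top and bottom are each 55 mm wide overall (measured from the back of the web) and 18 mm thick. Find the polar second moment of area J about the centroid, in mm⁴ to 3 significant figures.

J ≈ 2.18 × 10⁷ mm⁴

Treat the section as a set of non-overlapping primitives; coordinates are from the bounding-box lower-left.
Web: 6 × 210, A = 1 260 mm², y = 105 mm, Ī = 4 630 500 mm⁴.
Top flange (beyond web): 49 × 18, A = 882 mm², y = 201 mm, Ī = 23 814 mm⁴.
Bottom flange (beyond web): 49 × 18, A = 882 mm², y = 9 mm, Ī = 23 814 mm⁴.
By symmetry the centroid is at mid-height, ȳ = 105 mm.
Transfer each piece to the centroidal x-axis using Ī + A·d² with d = y − 105:
  web: d = 0 mm → contributes +4 630 500 mm⁴
  top flange (beyond web): d = 96 mm → contributes +8 152 326 mm⁴
  bottom flange (beyond web): d = -96 mm → contributes +8 152 326 mm⁴
Total I = 20 935 152 mm⁴.
For the y-axis: x̄ = 19.042 mm.
Repeating about the centroidal y-axis gives I_y = 912 571 mm⁴.
Polar second moment: J = I_x + I_y = 21 847 723 mm⁴.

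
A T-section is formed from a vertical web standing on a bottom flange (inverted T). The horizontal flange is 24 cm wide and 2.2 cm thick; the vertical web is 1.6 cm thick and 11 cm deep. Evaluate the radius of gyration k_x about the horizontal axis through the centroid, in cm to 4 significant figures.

k_x ≈ 3.315 cm

Treat the section as a set of non-overlapping primitives; coordinates are from the bounding-box lower-left.
Flange: 24 × 2.2, A = 52.8 cm², y = 1.1 cm, Ī = 21.296 cm⁴.
Web: 1.6 × 11, A = 17.6 cm², y = 7.7 cm, Ī = 177.467 cm⁴.
Centroid: ȳ = ΣA·y / ΣA = 2.75 cm.
Transfer each piece to the horizontal axis through the centroid using Ī + A·d² with d = y − 2.75:
  flange: d = -1.65 cm → contributes +165.044 cm⁴
  web: d = 4.95 cm → contributes +608.711 cm⁴
Total I = 773.755 cm⁴.
Radius of gyration: k = √(I/A) = √(773.755 / 70.4) = 3.31524 cm.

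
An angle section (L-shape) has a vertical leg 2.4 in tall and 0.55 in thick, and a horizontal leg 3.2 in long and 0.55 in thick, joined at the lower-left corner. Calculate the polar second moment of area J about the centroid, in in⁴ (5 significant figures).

J ≈ 3.9225 in⁴

Decompose the section into non-overlapping parts with the origin at the bottom-left of its bounding rectangle.
Vertical leg: 0.55 × 2.4, A = 1.32 in², y = 1.2 in, Ī = 0.6336 in⁴.
Horizontal leg (remainder): 2.65 × 0.55, A = 1.4575 in², y = 0.275 in, Ī = 0.03674115 in⁴.
Centroid: ȳ = ΣA·y / ΣA = 0.714604 in.
Transfer each piece to the centroidal x-axis using Ī + A·d² with d = y − 0.714604:
  vertical leg: d = 0.485396 in → contributes +0.9446043 in⁴
  horizontal leg (remainder): d = -0.439604 in → contributes +0.3184054 in⁴
Total I = 1.26301 in⁴.
For the y-axis: x̄ = 1.114604 in.
Repeating about the centroidal y-axis gives I_y = 2.65946 in⁴.
Polar second moment: J = I_x + I_y = 3.922469 in⁴.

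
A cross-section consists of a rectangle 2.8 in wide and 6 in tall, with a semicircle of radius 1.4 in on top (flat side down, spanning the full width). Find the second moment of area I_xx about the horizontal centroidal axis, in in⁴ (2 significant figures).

Break the section into simple shapes (no overlaps), measuring from the bottom-left corner of the bounding box.
Rectangular body: 2.8 × 6, A = 16.8 in², y = 3 in, Ī = 50.4 in⁴.
Semicircular cap: semicircle r = 1.4, A = 3.079 in², y = 6.594 in, Ī = 0.4216 in⁴.
Centroid: ȳ = ΣA·y / ΣA = 3.557 in.
Transfer each piece to the horizontal centroidal axis using Ī + A·d² with d = y − 3.557:
  rectangular body: d = -0.5567 in → contributes +55.61 in⁴
  semicircular cap: d = 3.038 in → contributes +28.83 in⁴
Total I = 84.43 in⁴.

I_xx ≈ 84 in⁴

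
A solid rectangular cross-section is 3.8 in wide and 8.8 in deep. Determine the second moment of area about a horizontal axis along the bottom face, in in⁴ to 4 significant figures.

I_base ≈ 863.2 in⁴

The section: 3.8 × 8.8, A = 33.44 in², y = 4.4 in, Ī = 215.799 in⁴.
Transfer it to the base of the section using Ī + A·d² with d = y − 0:
  the section: d = 4.4 in → contributes +863.198 in⁴
Total I = 863.198 in⁴.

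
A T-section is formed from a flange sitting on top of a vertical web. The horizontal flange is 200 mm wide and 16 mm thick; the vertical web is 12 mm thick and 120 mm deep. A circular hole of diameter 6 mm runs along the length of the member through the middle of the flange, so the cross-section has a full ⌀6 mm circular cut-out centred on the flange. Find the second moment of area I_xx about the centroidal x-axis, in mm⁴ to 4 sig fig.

Split into non-overlapping primitives; take the origin at the lower-left of the bounding box.
Flange: 200 × 16, A = 3 200 mm², y = 128 mm, Ī = 68266.7 mm⁴.
Web: 12 × 120, A = 1 440 mm², y = 60 mm, Ī = 1 728 000 mm⁴.
Hole (subtracted): ⌀6, A = 28.2743 mm², y = 128 mm, Ī = 63.6173 mm⁴.
Centroid: ȳ = ΣA·y / ΣA = 106.767 mm.
Transfer each piece to the centroidal x-axis using Ī + A·d² with d = y − 106.767:
  flange: d = 21.2328 mm → contributes +1 510 933 mm⁴
  web: d = -46.7672 mm → contributes +4 877 522 mm⁴
  hole: d = 21.2328 mm → contributes −12810.6 mm⁴
Total I = 6 375 644 mm⁴.

I_xx ≈ 6.376 × 10⁶ mm⁴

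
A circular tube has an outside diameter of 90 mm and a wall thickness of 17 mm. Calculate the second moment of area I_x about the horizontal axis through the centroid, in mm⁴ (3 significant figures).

Decompose the section into non-overlapping parts with the origin at the bottom-left of its bounding rectangle.
Outer circle: ⌀90, A = 6361.7 mm², y = 45 mm, Ī = 3 220 623 mm⁴.
Bore (subtracted): ⌀56, A = 2 463 mm², y = 45 mm, Ī = 482 750 mm⁴.
By symmetry the centroid is at mid-height, ȳ = 45 mm.
All pieces are centred on the horizontal axis through the centroid, so I = ΣĪ (holes subtracted) = 2 737 874 mm⁴.

I_x ≈ 2.74 × 10⁶ mm⁴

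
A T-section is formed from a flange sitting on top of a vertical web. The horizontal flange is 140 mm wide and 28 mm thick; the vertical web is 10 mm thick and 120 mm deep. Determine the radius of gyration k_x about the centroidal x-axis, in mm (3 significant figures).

Split into non-overlapping primitives; take the origin at the lower-left of the bounding box.
Flange: 140 × 28, A = 3 920 mm², y = 134 mm, Ī = 256 107 mm⁴.
Web: 10 × 120, A = 1 200 mm², y = 60 mm, Ī = 1 440 000 mm⁴.
Centroid: ȳ = ΣA·y / ΣA = 116.66 mm.
Transfer each piece to the centroidal x-axis using Ī + A·d² with d = y − 116.66:
  flange: d = 17.344 mm → contributes +1 435 265 mm⁴
  web: d = -56.656 mm → contributes +5 291 917 mm⁴
Total I = 6 727 182 mm⁴.
Radius of gyration: k = √(I/A) = √(6 727 182 / 5 120) = 36.248 mm.

k_x ≈ 36.2 mm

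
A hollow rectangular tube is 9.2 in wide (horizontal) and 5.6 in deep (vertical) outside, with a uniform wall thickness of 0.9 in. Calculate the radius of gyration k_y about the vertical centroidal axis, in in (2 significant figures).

Break the section into simple shapes (no overlaps), measuring from the bottom-left corner of the bounding box.
Outer rectangle: 9.2 × 5.6, A = 51.52 in², x = 4.6 in, Ī = 363.4 in⁴.
Inner void (subtracted): 7.4 × 3.8, A = 28.12 in², x = 4.6 in, Ī = 128.3 in⁴.
By symmetry the centroid is at mid-width, x̄ = 4.6 in.
All pieces are centred on the vertical centroidal axis, so I = ΣĪ (holes subtracted) = 235.1 in⁴.
Radius of gyration: k = √(I/A) = √(235.1 / 23.4) = 3.169 in.

k_y ≈ 3.2 in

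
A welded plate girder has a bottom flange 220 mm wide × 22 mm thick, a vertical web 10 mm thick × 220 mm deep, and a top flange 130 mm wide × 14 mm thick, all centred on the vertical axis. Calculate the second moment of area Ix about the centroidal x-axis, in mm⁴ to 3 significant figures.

Decompose the section into non-overlapping parts with the origin at the bottom-left of its bounding rectangle.
Bottom plate: 220 × 22, A = 4 840 mm², y = 11 mm, Ī = 195 213 mm⁴.
Web plate: 10 × 220, A = 2 200 mm², y = 132 mm, Ī = 8 873 333 mm⁴.
Top plate: 130 × 14, A = 1 820 mm², y = 249 mm, Ī = 29 727 mm⁴.
Centroid: ȳ = ΣA·y / ΣA = 89.935 mm.
Transfer each piece to the centroidal x-axis using Ī + A·d² with d = y − 89.935:
  bottom plate: d = -78.935 mm → contributes +30 351 613 mm⁴
  web plate: d = 42.065 mm → contributes +12 766 240 mm⁴
  top plate: d = 159.07 mm → contributes +46 079 042 mm⁴
Total I = 89 196 895 mm⁴.

Ix ≈ 8.92 × 10⁷ mm⁴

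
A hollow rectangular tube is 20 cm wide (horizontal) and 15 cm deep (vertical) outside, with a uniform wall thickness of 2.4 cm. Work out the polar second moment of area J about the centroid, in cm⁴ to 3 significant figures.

J ≈ 1.13 × 10⁴ cm⁴

Split into non-overlapping primitives; take the origin at the lower-left of the bounding box.
Outer rectangle: 20 × 15, A = 300 cm², y = 7.5 cm, Ī = 5 625 cm⁴.
Inner void (subtracted): 15.2 × 10.2, A = 155.04 cm², y = 7.5 cm, Ī = 1344.2 cm⁴.
By symmetry the centroid is at mid-height, ȳ = 7.5 cm.
All pieces are centred on the centroidal x-axis, so I = ΣĪ (holes subtracted) = 4280.8 cm⁴.
Repeating about the centroidal y-axis gives I_y = 7 015 cm⁴.
Polar second moment: J = I_x + I_y = 11 296 cm⁴.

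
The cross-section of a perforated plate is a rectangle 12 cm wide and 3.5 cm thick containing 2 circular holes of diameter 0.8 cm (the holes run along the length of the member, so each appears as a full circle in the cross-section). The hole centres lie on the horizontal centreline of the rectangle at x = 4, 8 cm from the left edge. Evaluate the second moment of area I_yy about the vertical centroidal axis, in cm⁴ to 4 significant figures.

I_yy ≈ 499.9 cm⁴

Split into non-overlapping primitives; take the origin at the lower-left of the bounding box.
Plate: 12 × 3.5, A = 42 cm², x = 6 cm, Ī = 504 cm⁴.
Hole 1 (subtracted): ⌀0.8, A = 0.502655 cm², x = 4 cm, Ī = 0.0201062 cm⁴.
Hole 2 (subtracted): ⌀0.8, A = 0.502655 cm², x = 8 cm, Ī = 0.0201062 cm⁴.
By symmetry the centroid is at mid-width, x̄ = 6 cm.
Transfer each piece to the vertical centroidal axis using Ī + A·d² with d = x − 6:
  plate: d = 0 cm → contributes +504 cm⁴
  hole 1: d = -2 cm → contributes −2.03073 cm⁴
  hole 2: d = 2 cm → contributes −2.03073 cm⁴
Total I = 499.939 cm⁴.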